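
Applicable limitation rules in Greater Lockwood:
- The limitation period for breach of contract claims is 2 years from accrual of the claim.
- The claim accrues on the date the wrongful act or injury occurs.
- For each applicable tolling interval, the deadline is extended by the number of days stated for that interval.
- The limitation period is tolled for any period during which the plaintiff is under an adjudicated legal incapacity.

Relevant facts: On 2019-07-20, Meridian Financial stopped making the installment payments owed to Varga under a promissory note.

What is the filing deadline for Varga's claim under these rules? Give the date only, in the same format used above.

The claim accrued on 2019-07-20, the date of the act.
Adding the 2 years base period to 2019-07-20 gives a deadline of 2021-07-20, before any tolling.

2021-07-20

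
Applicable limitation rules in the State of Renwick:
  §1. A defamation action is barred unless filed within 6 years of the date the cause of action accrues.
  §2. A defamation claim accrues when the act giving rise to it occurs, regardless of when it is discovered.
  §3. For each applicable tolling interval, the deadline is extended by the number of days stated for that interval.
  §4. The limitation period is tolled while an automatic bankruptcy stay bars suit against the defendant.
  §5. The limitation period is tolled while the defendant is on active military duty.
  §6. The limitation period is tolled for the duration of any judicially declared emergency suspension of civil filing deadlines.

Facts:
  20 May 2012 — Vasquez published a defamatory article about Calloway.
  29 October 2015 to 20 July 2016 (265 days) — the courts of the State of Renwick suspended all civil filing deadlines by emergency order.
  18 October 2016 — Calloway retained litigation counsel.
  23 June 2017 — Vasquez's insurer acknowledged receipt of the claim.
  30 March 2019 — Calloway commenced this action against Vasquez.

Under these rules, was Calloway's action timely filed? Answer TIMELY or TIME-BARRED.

The claim accrued on 20 May 2012, when the wrongful act occurred.
Adding the 6 years base period to 20 May 2012 gives a deadline of 20 May 2018, before any tolling.
The emergency suspension of filing deadlines from 29 October 2015 to 20 July 2016 tolled the period for 265 days, extending the deadline to 9 February 2019.
None of the other events listed affects the running of the period under the stated rules.
The 30 March 2019 filing falls after the 9 February 2019 deadline; the claim is time-barred.

TIME-BARRED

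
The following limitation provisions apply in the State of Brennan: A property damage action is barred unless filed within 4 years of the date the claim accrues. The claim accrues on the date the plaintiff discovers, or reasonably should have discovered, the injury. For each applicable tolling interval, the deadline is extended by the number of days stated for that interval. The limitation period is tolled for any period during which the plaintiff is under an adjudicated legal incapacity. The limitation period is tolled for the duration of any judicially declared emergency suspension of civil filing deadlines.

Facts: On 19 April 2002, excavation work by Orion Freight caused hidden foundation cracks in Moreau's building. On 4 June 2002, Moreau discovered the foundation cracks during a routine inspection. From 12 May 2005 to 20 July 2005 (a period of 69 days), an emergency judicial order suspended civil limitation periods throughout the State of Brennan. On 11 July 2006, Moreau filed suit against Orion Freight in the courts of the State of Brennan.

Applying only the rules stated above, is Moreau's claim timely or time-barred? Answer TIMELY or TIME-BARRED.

TIMELY

Accrual is tied to discovery, so the period began on 4 June 2002 rather than on 19 April 2002 when the act occurred.
Adding the 4 years base period to 4 June 2002 gives a deadline of 4 June 2006, before any tolling.
The period was tolled for 69 days by the emergency suspension of filing deadlines (12 May 2005 to 20 July 2005), pushing the deadline to 12 August 2006.
Filing on 11 July 2006 beat the 12 August 2006 deadline — the action is timely.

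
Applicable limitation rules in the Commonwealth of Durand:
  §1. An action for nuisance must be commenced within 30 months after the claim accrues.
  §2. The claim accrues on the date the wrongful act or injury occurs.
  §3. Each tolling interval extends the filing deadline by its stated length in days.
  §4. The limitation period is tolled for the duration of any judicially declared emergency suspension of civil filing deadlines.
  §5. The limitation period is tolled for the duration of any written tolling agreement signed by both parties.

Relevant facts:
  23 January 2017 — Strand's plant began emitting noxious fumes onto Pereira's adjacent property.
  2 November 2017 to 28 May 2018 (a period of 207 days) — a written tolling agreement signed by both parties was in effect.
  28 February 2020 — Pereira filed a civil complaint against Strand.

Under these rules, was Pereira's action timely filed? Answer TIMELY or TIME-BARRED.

The claim accrued on 23 January 2017, the date of the act.
30 months from 23 January 2017 is 23 July 2019.
The written tolling agreement from 2 November 2017 to 28 May 2018 tolled the period for 207 days, extending the deadline to 15 February 2020.
Pereira filed on 28 February 2020, after the 15 February 2020 deadline, so the action is time-barred.

TIME-BARRED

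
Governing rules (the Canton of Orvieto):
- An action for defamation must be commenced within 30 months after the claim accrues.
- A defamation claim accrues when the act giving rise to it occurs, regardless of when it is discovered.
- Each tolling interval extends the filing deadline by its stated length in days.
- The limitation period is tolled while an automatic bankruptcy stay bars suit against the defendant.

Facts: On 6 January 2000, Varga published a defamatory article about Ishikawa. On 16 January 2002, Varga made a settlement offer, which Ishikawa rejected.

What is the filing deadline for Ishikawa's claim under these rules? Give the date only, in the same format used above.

6 July 2002

The claim accrued on 6 January 2000, when the wrongful act occurred.
The untolled deadline — 30 months after 6 January 2000 — is 6 July 2002.
Nothing else in the chronology tolls or restarts the period.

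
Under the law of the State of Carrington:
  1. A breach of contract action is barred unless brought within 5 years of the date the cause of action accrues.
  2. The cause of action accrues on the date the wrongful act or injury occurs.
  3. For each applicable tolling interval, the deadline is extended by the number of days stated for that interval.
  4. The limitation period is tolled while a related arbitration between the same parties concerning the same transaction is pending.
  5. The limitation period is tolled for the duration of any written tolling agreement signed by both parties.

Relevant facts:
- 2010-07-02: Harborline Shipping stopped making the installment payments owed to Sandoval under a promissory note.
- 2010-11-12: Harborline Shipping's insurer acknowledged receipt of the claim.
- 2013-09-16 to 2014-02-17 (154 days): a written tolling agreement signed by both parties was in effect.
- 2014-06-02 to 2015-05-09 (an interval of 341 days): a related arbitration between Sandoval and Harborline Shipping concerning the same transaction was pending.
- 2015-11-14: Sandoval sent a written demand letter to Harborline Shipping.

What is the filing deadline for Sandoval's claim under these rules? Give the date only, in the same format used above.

2016-11-08

The cause of action accrued on 2010-07-02, the date of the act.
Adding the 5 years base period to 2010-07-02 gives a deadline of 2015-07-02, before any tolling.
Because the written tolling agreement ran from 2013-09-16 to 2014-02-17, the deadline is extended by 154 days to 2015-12-03.
The period was tolled for 341 days by the pending related arbitration (2014-06-02 to 2015-05-09), pushing the deadline to 2016-11-08.
None of the other events listed affects the running of the period under the stated rules.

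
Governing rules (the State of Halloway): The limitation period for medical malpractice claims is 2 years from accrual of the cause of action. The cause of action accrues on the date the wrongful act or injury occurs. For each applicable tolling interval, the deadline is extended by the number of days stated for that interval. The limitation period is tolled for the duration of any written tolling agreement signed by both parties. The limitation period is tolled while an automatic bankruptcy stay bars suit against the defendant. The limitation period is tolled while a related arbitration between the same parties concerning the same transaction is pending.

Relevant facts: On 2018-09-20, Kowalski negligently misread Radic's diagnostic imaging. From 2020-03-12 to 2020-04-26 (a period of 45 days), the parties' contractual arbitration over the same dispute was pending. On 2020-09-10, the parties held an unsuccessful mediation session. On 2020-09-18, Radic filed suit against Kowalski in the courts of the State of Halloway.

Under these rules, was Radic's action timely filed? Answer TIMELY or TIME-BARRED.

TIMELY

The limitation period began to run on 2018-09-20.
The untolled deadline — 2 years after 2018-09-20 — is 2020-09-20.
Because the pending related arbitration ran from 2020-03-12 to 2020-04-26, the deadline is extended by 45 days to 2020-11-04.
The other events in the timeline have no effect on the limitation period under the stated rules.
Filing on 2020-09-18 beat the 2020-11-04 deadline — the action is timely.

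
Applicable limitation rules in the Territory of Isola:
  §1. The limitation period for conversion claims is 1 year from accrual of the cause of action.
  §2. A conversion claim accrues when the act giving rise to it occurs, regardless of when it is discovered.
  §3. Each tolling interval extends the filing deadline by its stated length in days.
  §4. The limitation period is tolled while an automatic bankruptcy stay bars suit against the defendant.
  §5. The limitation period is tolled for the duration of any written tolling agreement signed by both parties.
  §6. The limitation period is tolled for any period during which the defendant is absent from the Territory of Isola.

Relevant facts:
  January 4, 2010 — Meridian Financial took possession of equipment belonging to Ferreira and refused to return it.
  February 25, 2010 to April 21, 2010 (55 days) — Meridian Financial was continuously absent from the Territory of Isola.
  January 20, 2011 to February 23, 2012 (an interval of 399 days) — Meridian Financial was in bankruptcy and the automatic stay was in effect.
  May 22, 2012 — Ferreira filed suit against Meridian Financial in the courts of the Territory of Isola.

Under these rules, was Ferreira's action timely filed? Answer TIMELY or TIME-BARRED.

The limitation period began to run on January 4, 2010.
1 year from January 4, 2010 is January 4, 2011.
The defendant's absence from the jurisdiction from February 25, 2010 to April 21, 2010 tolled the period for 55 days, extending the deadline to February 28, 2011.
Because the automatic bankruptcy stay ran from January 20, 2011 to February 23, 2012, the deadline is extended by 399 days to April 2, 2012.
Ferreira filed on May 22, 2012, after the April 2, 2012 deadline, so the action is time-barred.

TIME-BARRED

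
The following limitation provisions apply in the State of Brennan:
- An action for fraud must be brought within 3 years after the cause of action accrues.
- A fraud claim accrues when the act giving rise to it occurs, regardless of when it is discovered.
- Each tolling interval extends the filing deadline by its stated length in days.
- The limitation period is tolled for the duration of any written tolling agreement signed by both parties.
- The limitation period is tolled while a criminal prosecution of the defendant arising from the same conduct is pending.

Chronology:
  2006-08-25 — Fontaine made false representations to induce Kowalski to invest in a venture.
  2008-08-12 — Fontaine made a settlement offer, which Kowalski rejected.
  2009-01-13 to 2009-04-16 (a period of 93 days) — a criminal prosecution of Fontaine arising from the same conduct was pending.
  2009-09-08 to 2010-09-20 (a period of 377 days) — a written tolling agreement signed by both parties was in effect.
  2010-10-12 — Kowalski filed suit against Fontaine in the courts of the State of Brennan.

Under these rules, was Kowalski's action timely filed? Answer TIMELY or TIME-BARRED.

The limitation period began to run on 2006-08-25.
3 years from 2006-08-25 is 2009-08-25.
The period was tolled for 93 days by the pending criminal prosecution (2009-01-13 to 2009-04-16), pushing the deadline to 2009-11-26.
Because the written tolling agreement ran from 2009-09-08 to 2010-09-20, the deadline is extended by 377 days to 2010-12-08.
The other events in the timeline have no effect on the limitation period under the stated rules.
The 2010-10-12 filing precedes the 2010-12-08 deadline; the claim is timely.

TIMELY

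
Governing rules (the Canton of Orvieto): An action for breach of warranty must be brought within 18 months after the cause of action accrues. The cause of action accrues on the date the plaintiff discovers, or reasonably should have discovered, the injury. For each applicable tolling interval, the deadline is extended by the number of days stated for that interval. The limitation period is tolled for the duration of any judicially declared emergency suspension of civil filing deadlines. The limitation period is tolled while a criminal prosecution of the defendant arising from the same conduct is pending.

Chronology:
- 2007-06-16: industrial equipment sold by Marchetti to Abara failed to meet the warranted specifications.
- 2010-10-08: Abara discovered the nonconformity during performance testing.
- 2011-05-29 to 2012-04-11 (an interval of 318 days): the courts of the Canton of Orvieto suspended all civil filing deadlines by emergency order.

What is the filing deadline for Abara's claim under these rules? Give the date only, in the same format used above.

The claim did not accrue until Abara discovered the injury on 2010-10-08; the 2007-06-16 act date does not start the clock under the stated rule.
Adding the 18 months base period to 2010-10-08 gives a deadline of 2012-04-08, before any tolling.
Because the emergency suspension of filing deadlines ran from 2011-05-29 to 2012-04-11, the deadline is extended by 318 days to 2013-02-20.

2013-02-20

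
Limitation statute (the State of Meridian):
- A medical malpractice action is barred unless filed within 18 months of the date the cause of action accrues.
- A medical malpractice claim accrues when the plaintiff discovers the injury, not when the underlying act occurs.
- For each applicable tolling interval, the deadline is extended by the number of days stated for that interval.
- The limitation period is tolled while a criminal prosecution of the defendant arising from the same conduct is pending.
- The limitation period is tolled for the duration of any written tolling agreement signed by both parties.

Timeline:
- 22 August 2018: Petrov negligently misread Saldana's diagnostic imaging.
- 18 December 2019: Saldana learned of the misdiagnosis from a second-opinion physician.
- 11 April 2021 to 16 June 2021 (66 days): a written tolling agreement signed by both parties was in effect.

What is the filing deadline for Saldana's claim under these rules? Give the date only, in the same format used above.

Accrual is tied to discovery, so the period began on 18 December 2019 rather than on 22 August 2018 when the act occurred.
18 months from 18 December 2019 is 18 June 2021.
Because the written tolling agreement ran from 11 April 2021 to 16 June 2021, the deadline is extended by 66 days to 23 August 2021.

23 August 2021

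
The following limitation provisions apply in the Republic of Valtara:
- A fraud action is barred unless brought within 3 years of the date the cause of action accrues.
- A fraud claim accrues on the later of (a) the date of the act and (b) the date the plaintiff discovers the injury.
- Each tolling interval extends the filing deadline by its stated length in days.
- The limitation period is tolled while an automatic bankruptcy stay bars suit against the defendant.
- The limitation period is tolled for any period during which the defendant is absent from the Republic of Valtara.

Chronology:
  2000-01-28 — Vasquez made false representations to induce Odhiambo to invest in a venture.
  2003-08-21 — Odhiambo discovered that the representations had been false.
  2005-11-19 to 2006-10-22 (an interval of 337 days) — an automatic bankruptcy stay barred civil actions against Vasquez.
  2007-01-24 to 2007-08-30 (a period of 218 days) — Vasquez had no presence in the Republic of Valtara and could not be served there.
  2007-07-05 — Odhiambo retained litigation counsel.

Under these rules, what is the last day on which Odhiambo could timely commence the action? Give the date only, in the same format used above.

2008-02-27

The claim accrued on 2003-08-21 — the later of the 2000-01-28 act and the 2003-08-21 discovery.
The untolled deadline — 3 years after 2003-08-21 — is 2006-08-21.
The period was tolled for 337 days by the automatic bankruptcy stay (2005-11-19 to 2006-10-22), pushing the deadline to 2007-07-24.
Because the defendant's absence from the jurisdiction ran from 2007-01-24 to 2007-08-30, the deadline is extended by 218 days to 2008-02-27.
None of the other events listed affects the running of the period under the stated rules.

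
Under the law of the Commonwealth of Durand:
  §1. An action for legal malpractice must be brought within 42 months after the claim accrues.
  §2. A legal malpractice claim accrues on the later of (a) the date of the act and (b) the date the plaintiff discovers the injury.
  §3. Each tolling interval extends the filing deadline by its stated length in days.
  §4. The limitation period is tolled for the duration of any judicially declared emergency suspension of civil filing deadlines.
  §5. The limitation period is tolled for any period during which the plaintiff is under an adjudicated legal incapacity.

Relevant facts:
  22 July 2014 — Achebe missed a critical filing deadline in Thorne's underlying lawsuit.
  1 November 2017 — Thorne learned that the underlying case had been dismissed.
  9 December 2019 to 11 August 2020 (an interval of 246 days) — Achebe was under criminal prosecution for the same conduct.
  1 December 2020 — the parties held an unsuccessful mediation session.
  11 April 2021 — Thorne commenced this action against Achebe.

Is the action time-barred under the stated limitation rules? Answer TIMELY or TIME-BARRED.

TIMELY

Taking the later of the act (22 July 2014) and discovery (1 November 2017), the claim accrued on 1 November 2017.
42 months from 1 November 2017 is 1 May 2021.
Although a criminal prosecution ran from 9 December 2019 to 11 August 2020, the stated rules do not make that a tolling event, so it is disregarded.
None of the other events listed affects the running of the period under the stated rules.
Thorne filed on 11 April 2021, before the 1 May 2021 deadline, so the action is timely.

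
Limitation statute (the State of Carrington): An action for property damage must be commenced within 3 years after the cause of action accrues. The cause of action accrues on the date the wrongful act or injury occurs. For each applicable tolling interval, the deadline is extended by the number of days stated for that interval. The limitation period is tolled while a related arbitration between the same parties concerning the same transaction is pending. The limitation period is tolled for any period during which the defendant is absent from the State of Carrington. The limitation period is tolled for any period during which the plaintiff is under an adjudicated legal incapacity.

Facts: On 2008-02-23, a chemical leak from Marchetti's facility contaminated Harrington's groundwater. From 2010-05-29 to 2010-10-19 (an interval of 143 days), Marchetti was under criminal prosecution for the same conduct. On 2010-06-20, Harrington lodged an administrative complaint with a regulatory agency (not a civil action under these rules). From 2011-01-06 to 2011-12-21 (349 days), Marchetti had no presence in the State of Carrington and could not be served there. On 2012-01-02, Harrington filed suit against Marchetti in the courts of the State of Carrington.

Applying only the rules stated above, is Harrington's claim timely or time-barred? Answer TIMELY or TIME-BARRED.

The cause of action accrued on 2008-02-23, the date of the act.
The untolled deadline — 3 years after 2008-02-23 — is 2011-02-23.
Because the defendant's absence from the jurisdiction ran from 2011-01-06 to 2011-12-21, the deadline is extended by 349 days to 2012-02-07.
No stated provision tolls the period for a criminal prosecution, so the interval from 2010-05-29 to 2010-10-19 has no effect on the deadline.
None of the other events listed affects the running of the period under the stated rules.
Filing on 2012-01-02 beat the 2012-02-07 deadline — the action is timely.

TIMELY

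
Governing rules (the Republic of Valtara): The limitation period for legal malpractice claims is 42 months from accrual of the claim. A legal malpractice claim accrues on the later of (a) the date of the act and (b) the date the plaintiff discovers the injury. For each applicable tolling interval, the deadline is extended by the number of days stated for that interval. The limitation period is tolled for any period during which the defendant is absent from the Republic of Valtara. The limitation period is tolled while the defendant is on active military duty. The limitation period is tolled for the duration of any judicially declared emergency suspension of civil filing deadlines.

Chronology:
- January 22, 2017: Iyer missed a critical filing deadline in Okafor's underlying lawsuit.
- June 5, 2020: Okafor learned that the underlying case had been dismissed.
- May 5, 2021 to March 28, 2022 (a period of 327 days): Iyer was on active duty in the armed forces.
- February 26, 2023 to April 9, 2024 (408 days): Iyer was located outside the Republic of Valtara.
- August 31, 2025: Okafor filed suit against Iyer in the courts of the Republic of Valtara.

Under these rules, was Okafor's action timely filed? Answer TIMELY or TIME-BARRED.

Because discovery on June 5, 2020 post-dates the January 22, 2017 act, accrual under the later-of rule falls on June 5, 2020.
42 months from June 5, 2020 is December 5, 2023.
The period was tolled for 327 days by the defendant's active military service (May 5, 2021 to March 28, 2022), pushing the deadline to October 27, 2024.
The period was tolled for 408 days by the defendant's absence from the jurisdiction (February 26, 2023 to April 9, 2024), pushing the deadline to December 9, 2025.
The August 31, 2025 filing precedes the December 9, 2025 deadline; the claim is timely.

TIMELY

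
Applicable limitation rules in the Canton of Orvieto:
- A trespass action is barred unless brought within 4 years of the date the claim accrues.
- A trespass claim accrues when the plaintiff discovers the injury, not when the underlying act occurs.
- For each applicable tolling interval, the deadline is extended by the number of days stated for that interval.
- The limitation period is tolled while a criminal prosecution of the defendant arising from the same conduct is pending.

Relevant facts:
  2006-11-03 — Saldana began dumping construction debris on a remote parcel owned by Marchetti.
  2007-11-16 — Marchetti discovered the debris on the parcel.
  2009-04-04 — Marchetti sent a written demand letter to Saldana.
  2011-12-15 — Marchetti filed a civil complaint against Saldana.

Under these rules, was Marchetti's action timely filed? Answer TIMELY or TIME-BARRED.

Accrual is tied to discovery, so the period began on 2007-11-16 rather than on 2006-11-03 when the act occurred.
Adding the 4 years base period to 2007-11-16 gives a deadline of 2011-11-16, before any tolling.
Nothing else in the chronology tolls or restarts the period.
Filing on 2011-12-15 missed the 2011-11-16 deadline — the action is time-barred.

TIME-BARRED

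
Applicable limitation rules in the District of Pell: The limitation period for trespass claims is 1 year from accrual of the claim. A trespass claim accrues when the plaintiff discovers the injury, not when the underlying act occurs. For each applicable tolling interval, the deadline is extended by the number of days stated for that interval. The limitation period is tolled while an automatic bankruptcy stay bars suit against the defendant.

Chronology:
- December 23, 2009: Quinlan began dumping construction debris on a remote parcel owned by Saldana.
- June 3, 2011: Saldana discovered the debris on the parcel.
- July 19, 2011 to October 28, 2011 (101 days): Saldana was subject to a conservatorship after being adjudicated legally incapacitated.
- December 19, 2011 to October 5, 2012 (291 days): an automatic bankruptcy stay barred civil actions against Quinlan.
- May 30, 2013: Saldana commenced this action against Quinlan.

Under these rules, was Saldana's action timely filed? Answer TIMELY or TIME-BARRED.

TIME-BARRED

Accrual is tied to discovery, so the period began on June 3, 2011 rather than on December 23, 2009 when the act occurred.
The untolled deadline — 1 year after June 3, 2011 — is June 3, 2012.
The period was tolled for 291 days by the automatic bankruptcy stay (December 19, 2011 to October 5, 2012), pushing the deadline to March 21, 2013.
Although the plaintiff's incapacity ran from July 19, 2011 to October 28, 2011, the stated rules do not make that a tolling event, so it is disregarded.
The May 30, 2013 filing falls after the March 21, 2013 deadline; the claim is time-barred.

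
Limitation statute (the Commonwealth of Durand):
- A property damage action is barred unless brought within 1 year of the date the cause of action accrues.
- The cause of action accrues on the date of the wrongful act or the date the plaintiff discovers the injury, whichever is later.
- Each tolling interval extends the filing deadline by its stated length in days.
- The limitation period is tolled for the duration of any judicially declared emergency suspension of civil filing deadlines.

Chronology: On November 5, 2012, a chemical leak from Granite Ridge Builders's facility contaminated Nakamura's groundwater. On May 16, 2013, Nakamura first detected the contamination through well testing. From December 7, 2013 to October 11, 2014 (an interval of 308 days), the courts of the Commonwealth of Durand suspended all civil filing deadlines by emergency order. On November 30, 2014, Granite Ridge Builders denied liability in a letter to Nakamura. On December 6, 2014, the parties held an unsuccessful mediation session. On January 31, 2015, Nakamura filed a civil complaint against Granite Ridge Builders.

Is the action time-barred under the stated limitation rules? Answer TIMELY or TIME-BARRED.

TIMELY

Because discovery on May 16, 2013 post-dates the November 5, 2012 act, accrual under the later-of rule falls on May 16, 2013.
The untolled deadline — 1 year after May 16, 2013 — is May 16, 2014.
The emergency suspension of filing deadlines from December 7, 2013 to October 11, 2014 tolled the period for 308 days, extending the deadline to March 20, 2015.
The other events in the timeline have no effect on the limitation period under the stated rules.
The January 31, 2015 filing precedes the March 20, 2015 deadline; the claim is timely.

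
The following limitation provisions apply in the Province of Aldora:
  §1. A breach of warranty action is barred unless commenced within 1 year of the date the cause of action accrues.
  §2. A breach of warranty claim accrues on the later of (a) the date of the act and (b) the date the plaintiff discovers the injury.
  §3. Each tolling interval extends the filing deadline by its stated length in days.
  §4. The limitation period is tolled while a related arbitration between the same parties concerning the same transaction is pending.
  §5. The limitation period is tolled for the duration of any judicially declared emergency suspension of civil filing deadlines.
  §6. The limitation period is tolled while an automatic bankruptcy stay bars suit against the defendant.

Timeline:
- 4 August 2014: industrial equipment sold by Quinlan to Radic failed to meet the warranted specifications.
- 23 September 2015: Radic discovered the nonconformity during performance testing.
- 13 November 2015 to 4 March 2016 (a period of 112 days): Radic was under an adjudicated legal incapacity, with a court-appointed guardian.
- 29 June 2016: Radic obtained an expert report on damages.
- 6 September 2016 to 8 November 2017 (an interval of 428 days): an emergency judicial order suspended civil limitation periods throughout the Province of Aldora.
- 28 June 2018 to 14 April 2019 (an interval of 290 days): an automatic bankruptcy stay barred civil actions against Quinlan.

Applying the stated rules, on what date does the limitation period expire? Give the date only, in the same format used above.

25 November 2017

Because discovery on 23 September 2015 post-dates the 4 August 2014 act, accrual under the later-of rule falls on 23 September 2015.
The untolled deadline — 1 year after 23 September 2015 — is 23 September 2016.
The period was tolled for 428 days by the emergency suspension of filing deadlines (6 September 2016 to 8 November 2017), pushing the deadline to 25 November 2017.
By the time the automatic bankruptcy stay began on 28 June 2018, the limitation period had already expired on 25 November 2017; that interval cannot revive it.
Although the plaintiff's incapacity ran from 13 November 2015 to 4 March 2016, the stated rules do not make that a tolling event, so it is disregarded.
Nothing else in the chronology tolls or restarts the period.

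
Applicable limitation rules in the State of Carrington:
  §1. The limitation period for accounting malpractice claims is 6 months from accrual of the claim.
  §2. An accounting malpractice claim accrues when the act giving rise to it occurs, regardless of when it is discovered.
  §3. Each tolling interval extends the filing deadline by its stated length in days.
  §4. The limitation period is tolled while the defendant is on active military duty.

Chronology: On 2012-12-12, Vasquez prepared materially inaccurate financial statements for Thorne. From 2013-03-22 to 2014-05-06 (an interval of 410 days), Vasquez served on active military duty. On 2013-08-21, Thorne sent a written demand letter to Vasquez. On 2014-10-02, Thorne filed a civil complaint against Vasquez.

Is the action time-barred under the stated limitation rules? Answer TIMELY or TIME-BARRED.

TIME-BARRED

The claim accrued on 2012-12-12, the date of the act.
6 months from 2012-12-12 is 2013-06-12.
The defendant's active military service from 2013-03-22 to 2014-05-06 tolled the period for 410 days, extending the deadline to 2014-07-27.
None of the other events listed affects the running of the period under the stated rules.
Thorne filed on 2014-10-02, after the 2014-07-27 deadline, so the action is time-barred.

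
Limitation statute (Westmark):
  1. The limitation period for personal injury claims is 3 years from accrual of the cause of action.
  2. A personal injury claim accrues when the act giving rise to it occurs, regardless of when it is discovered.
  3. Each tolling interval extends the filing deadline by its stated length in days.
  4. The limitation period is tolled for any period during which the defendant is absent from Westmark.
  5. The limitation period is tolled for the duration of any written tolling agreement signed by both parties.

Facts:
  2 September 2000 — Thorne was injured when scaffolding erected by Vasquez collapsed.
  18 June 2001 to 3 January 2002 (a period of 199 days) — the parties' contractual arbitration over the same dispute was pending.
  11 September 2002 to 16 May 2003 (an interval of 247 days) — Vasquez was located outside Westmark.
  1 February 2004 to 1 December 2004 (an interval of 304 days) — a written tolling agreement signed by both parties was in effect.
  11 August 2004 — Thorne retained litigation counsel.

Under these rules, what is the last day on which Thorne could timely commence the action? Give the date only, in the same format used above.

6 March 2005

The limitation period began to run on 2 September 2000.
Adding the 3 years base period to 2 September 2000 gives a deadline of 2 September 2003, before any tolling.
The defendant's absence from the jurisdiction from 11 September 2002 to 16 May 2003 tolled the period for 247 days, extending the deadline to 6 May 2004.
Because the written tolling agreement ran from 1 February 2004 to 1 December 2004, the deadline is extended by 304 days to 6 March 2005.
Although a pending arbitration ran from 18 June 2001 to 3 January 2002, the stated rules do not make that a tolling event, so it is disregarded.
None of the other events listed affects the running of the period under the stated rules.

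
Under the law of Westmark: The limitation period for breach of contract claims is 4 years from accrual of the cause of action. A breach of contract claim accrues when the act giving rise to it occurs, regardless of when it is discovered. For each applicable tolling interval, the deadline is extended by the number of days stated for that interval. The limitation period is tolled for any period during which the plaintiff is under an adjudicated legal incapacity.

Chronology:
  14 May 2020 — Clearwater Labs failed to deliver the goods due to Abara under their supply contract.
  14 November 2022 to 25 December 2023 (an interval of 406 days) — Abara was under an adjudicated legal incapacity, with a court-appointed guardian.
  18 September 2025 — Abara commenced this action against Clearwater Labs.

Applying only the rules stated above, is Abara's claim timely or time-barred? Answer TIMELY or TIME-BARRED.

The claim accrued on 14 May 2020, when the wrongful act occurred.
The untolled deadline — 4 years after 14 May 2020 — is 14 May 2024.
Because the plaintiff's legal incapacity ran from 14 November 2022 to 25 December 2023, the deadline is extended by 406 days to 24 June 2025.
Filing on 18 September 2025 missed the 24 June 2025 deadline — the action is time-barred.

TIME-BARRED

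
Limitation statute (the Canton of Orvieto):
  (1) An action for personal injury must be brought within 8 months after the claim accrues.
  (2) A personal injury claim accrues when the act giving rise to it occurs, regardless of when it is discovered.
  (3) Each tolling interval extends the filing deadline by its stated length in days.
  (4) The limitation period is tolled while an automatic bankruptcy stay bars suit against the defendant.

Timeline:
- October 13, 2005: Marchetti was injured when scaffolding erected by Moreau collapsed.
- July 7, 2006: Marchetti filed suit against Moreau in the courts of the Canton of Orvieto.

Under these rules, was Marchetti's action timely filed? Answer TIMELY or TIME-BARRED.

TIME-BARRED

The claim accrued on October 13, 2005, the date of the act.
Adding the 8 months base period to October 13, 2005 gives a deadline of June 13, 2006, before any tolling.
Marchetti filed on July 7, 2006, after the June 13, 2006 deadline, so the action is time-barred.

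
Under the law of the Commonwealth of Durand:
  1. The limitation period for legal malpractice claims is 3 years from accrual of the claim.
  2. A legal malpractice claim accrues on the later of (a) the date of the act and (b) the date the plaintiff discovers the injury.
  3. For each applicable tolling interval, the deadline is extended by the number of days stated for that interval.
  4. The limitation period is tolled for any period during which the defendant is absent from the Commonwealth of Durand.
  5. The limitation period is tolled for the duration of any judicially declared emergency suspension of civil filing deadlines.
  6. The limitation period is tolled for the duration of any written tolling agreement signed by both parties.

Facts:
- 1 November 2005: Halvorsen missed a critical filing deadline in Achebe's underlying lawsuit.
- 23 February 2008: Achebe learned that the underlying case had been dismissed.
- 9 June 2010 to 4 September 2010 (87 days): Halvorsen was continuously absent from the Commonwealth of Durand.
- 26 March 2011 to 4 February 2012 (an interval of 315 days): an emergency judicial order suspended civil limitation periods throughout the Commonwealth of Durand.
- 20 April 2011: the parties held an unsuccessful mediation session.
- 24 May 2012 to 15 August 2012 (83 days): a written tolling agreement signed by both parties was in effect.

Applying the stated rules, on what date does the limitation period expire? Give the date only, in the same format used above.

Taking the later of the act (1 November 2005) and discovery (23 February 2008), the claim accrued on 23 February 2008.
Adding the 3 years base period to 23 February 2008 gives a deadline of 23 February 2011, before any tolling.
The period was tolled for 87 days by the defendant's absence from the jurisdiction (9 June 2010 to 4 September 2010), pushing the deadline to 21 May 2011.
The period was tolled for 315 days by the emergency suspension of filing deadlines (26 March 2011 to 4 February 2012), pushing the deadline to 31 March 2012.
The written tolling agreement starting 24 May 2012 came too late — the period had run on 31 March 2012 — and so does not extend the deadline.
Nothing else in the chronology tolls or restarts the period.

31 March 2012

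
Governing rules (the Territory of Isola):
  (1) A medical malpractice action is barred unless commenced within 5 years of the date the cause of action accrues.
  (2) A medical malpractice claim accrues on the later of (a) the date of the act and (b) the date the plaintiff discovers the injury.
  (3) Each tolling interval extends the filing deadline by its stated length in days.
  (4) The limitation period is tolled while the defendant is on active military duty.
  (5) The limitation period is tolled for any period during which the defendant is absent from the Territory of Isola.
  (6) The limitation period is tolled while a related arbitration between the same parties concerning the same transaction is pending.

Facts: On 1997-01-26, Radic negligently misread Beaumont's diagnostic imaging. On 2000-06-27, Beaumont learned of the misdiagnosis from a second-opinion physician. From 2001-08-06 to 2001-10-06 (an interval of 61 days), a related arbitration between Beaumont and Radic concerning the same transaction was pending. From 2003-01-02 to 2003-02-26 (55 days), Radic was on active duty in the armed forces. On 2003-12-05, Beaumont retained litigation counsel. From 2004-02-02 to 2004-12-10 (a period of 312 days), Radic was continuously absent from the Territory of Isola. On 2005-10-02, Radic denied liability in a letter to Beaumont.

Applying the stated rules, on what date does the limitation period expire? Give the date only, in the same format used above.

Taking the later of the act (1997-01-26) and discovery (2000-06-27), the claim accrued on 2000-06-27.
5 years from 2000-06-27 is 2005-06-27.
Because the pending related arbitration ran from 2001-08-06 to 2001-10-06, the deadline is extended by 61 days to 2005-08-27.
The period was tolled for 55 days by the defendant's active military service (2003-01-02 to 2003-02-26), pushing the deadline to 2005-10-21.
Because the defendant's absence from the jurisdiction ran from 2004-02-02 to 2004-12-10, the deadline is extended by 312 days to 2006-08-29.
None of the other events listed affects the running of the period under the stated rules.

2006-08-29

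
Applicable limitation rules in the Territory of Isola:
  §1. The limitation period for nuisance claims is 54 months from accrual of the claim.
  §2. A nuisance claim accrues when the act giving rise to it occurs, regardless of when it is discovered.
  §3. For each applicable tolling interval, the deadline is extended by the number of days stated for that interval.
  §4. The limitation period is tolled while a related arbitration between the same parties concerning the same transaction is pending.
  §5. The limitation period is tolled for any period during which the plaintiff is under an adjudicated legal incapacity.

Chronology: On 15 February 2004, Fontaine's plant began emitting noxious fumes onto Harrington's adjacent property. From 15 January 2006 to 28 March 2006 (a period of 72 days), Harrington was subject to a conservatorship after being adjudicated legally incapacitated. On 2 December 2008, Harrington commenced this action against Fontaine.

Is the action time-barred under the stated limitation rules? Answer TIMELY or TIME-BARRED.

TIME-BARRED

The claim accrued on 15 February 2004, when the wrongful act occurred.
The untolled deadline — 54 months after 15 February 2004 — is 15 August 2008.
Because the plaintiff's legal incapacity ran from 15 January 2006 to 28 March 2006, the deadline is extended by 72 days to 26 October 2008.
The 2 December 2008 filing falls after the 26 October 2008 deadline; the claim is time-barred.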